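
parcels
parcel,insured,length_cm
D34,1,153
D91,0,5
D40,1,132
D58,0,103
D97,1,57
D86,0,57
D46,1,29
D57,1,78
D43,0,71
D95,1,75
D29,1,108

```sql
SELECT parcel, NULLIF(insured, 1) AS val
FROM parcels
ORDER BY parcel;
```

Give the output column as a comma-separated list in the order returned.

NULL, NULL, NULL, 0, NULL, NULL, 0, 0, 0, NULL, NULL

parcel=D29: insured=1 vs 1: equal → NULL
parcel=D34: insured=1 vs 1: equal → NULL
parcel=D40: insured=1 vs 1: equal → NULL
parcel=D43: insured=0 vs 1: differ → 0
parcel=D46: insured=1 vs 1: equal → NULL
parcel=D57: insured=1 vs 1: equal → NULL
parcel=D58: insured=0 vs 1: differ → 0
parcel=D86: insured=0 vs 1: differ → 0
parcel=D91: insured=0 vs 1: differ → 0
parcel=D95: insured=1 vs 1: equal → NULL
parcel=D97: insured=1 vs 1: equal → NULL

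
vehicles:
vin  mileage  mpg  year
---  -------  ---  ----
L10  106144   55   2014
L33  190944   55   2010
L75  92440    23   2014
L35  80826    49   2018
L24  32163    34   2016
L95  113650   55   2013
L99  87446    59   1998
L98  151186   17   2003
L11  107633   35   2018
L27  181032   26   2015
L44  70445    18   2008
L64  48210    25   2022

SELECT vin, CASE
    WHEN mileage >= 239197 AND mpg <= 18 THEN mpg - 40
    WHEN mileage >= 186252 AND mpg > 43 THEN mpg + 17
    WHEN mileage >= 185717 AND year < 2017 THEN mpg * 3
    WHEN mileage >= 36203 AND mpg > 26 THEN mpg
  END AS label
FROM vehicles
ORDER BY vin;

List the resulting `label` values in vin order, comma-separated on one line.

vin=L10: mileage >= 36203 AND mpg > 26 → 55
vin=L11: mileage >= 36203 AND mpg > 26 → 35
vin=L24: (no match → NULL) → NULL
vin=L27: (no match → NULL) → NULL
vin=L33: mileage >= 186252 AND mpg > 43 → 72
vin=L35: mileage >= 36203 AND mpg > 26 → 49
vin=L44: (no match → NULL) → NULL
vin=L64: (no match → NULL) → NULL
vin=L75: (no match → NULL) → NULL
vin=L95: mileage >= 36203 AND mpg > 26 → 55
vin=L98: (no match → NULL) → NULL
vin=L99: mileage >= 36203 AND mpg > 26 → 59

55, 35, NULL, NULL, 72, 49, NULL, NULL, NULL, 55, NULL, 59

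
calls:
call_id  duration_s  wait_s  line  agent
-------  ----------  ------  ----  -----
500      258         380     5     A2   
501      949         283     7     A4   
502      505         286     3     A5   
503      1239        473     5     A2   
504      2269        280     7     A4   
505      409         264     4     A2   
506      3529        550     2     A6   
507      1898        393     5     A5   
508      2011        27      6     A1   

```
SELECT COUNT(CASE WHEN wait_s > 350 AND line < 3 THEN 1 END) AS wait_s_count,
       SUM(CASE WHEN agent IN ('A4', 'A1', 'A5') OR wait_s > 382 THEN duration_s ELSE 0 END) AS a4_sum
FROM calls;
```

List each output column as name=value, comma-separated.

[wait_s_count: wait_s > 350 AND line < 3]
call_id=500: ✗
call_id=501: ✗
call_id=502: ✗
call_id=503: ✗
call_id=504: ✗
call_id=505: ✗
call_id=506: ✓ → 1
call_id=507: ✗
call_id=508: ✗
wait_s_count = COUNT(1) = 1
—
[a4_sum: agent IN ('A4', 'A1', 'A5') OR wait_s > 382]
call_id=500: ✗
call_id=501: ✓ → 949
call_id=502: ✓ → 505
call_id=503: ✓ → 1239
call_id=504: ✓ → 2269
call_id=505: ✗
call_id=506: ✓ → 3529
call_id=507: ✓ → 1898
call_id=508: ✓ → 2011
a4_sum = 949 + 505 + 1239 + 2269 + 3529 + 1898 + 2011 = 12400

wait_s_count=1, a4_sum=12400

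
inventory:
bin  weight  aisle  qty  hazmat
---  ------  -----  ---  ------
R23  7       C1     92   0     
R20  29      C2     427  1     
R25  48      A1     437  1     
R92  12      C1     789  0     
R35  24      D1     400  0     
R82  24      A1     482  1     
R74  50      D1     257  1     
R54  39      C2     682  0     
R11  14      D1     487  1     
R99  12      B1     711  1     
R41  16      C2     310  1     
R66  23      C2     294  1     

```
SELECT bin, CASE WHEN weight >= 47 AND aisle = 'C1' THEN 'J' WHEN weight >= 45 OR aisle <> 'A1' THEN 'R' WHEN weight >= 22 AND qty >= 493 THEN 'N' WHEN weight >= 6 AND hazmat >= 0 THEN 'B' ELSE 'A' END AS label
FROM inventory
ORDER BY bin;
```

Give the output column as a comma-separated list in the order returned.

bin=R11: weight >= 45 OR aisle <> 'A1' → R
bin=R20: weight >= 45 OR aisle <> 'A1' → R
bin=R23: weight >= 45 OR aisle <> 'A1' → R
bin=R25: weight >= 45 OR aisle <> 'A1' → R
bin=R35: weight >= 45 OR aisle <> 'A1' → R
bin=R41: weight >= 45 OR aisle <> 'A1' → R
bin=R54: weight >= 45 OR aisle <> 'A1' → R
bin=R66: weight >= 45 OR aisle <> 'A1' → R
bin=R74: weight >= 45 OR aisle <> 'A1' → R
bin=R82: weight >= 6 AND hazmat >= 0 → B
bin=R92: weight >= 45 OR aisle <> 'A1' → R
bin=R99: weight >= 45 OR aisle <> 'A1' → R

R, R, R, R, R, R, R, R, R, B, R, R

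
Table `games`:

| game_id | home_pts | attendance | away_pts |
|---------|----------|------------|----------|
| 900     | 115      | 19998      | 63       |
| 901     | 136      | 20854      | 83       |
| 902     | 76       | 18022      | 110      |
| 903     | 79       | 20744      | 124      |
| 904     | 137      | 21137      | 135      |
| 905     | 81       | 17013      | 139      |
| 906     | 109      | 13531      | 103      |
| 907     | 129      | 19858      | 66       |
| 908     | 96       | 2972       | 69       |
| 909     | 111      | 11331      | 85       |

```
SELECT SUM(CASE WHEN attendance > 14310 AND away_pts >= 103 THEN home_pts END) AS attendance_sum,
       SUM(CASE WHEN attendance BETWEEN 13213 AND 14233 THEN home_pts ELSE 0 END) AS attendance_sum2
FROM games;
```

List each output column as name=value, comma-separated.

[attendance_sum: attendance > 14310 AND away_pts >= 103]
game_id=900: ✗
game_id=901: ✗
game_id=902: ✓ → 76
game_id=903: ✓ → 79
game_id=904: ✓ → 137
game_id=905: ✓ → 81
game_id=906: ✗
game_id=907: ✗
game_id=908: ✗
game_id=909: ✗
attendance_sum = 76 + 79 + 137 + 81 = 373
—
[attendance_sum2: attendance BETWEEN 13213 AND 14233]
game_id=900: ✗
game_id=901: ✗
game_id=902: ✗
game_id=903: ✗
game_id=904: ✗
game_id=905: ✗
game_id=906: ✓ → 109
game_id=907: ✗
game_id=908: ✗
game_id=909: ✗
attendance_sum2 = 109

attendance_sum=373, attendance_sum2=109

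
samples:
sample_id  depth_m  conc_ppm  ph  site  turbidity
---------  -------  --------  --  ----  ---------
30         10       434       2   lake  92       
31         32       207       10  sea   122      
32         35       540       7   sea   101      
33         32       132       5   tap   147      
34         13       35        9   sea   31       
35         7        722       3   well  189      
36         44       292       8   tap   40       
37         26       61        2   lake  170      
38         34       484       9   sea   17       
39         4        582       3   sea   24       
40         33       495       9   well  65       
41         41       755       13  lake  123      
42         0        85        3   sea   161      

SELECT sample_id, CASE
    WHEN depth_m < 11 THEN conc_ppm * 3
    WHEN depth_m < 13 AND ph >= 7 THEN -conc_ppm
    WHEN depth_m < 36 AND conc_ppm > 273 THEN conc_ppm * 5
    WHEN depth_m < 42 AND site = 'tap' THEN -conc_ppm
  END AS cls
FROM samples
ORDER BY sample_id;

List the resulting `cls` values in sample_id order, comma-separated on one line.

1302, NULL, 2700, -132, NULL, 2166, NULL, NULL, 2420, 1746, 2475, NULL, 255

sample_id=30: depth_m < 11 → 1302
sample_id=31: (no match → NULL) → NULL
sample_id=32: depth_m < 36 AND conc_ppm > 273 → 2700
sample_id=33: depth_m < 42 AND site = 'tap' → -132
sample_id=34: (no match → NULL) → NULL
sample_id=35: depth_m < 11 → 2166
sample_id=36: (no match → NULL) → NULL
sample_id=37: (no match → NULL) → NULL
sample_id=38: depth_m < 36 AND conc_ppm > 273 → 2420
sample_id=39: depth_m < 11 → 1746
sample_id=40: depth_m < 36 AND conc_ppm > 273 → 2475
sample_id=41: (no match → NULL) → NULL
sample_id=42: depth_m < 11 → 255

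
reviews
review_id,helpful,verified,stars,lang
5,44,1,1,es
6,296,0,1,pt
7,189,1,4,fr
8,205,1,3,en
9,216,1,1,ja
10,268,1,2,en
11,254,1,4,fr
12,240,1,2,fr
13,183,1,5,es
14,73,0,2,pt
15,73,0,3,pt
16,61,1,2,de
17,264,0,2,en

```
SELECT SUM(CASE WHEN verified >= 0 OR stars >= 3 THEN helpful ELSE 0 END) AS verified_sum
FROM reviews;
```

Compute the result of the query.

2366

review_id=5: ✓ → 44
review_id=6: ✓ → 296
review_id=7: ✓ → 189
review_id=8: ✓ → 205
review_id=9: ✓ → 216
review_id=10: ✓ → 268
review_id=11: ✓ → 254
review_id=12: ✓ → 240
review_id=13: ✓ → 183
review_id=14: ✓ → 73
review_id=15: ✓ → 73
review_id=16: ✓ → 61
review_id=17: ✓ → 264
verified_sum = 44 + 296 + 189 + 205 + 216 + 268 + 254 + 240 + 183 + 73 + 73 + 61 + 264 = 2366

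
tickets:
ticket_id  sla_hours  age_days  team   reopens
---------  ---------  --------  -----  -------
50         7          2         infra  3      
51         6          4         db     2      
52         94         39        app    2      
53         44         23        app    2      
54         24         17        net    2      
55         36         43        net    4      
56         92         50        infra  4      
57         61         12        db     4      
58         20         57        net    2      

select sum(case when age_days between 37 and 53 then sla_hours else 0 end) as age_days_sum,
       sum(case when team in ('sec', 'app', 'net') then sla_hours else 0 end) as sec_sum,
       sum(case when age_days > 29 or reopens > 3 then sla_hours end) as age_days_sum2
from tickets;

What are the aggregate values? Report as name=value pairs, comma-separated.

age_days_sum=222, sec_sum=218, age_days_sum2=303

[age_days_sum: age_days between 37 and 53]
ticket_id=50: ✗
ticket_id=51: ✗
ticket_id=52: ✓ → 94
ticket_id=53: ✗
ticket_id=54: ✗
ticket_id=55: ✓ → 36
ticket_id=56: ✓ → 92
ticket_id=57: ✗
ticket_id=58: ✗
age_days_sum = 94 + 36 + 92 = 222
—
[sec_sum: team in ('sec', 'app', 'net')]
ticket_id=50: ✗
ticket_id=51: ✗
ticket_id=52: ✓ → 94
ticket_id=53: ✓ → 44
ticket_id=54: ✓ → 24
ticket_id=55: ✓ → 36
ticket_id=56: ✗
ticket_id=57: ✗
ticket_id=58: ✓ → 20
sec_sum = 94 + 44 + 24 + 36 + 20 = 218
—
[age_days_sum2: age_days > 29 or reopens > 3]
ticket_id=50: ✗
ticket_id=51: ✗
ticket_id=52: ✓ → 94
ticket_id=53: ✗
ticket_id=54: ✗
ticket_id=55: ✓ → 36
ticket_id=56: ✓ → 92
ticket_id=57: ✓ → 61
ticket_id=58: ✓ → 20
age_days_sum2 = 94 + 36 + 92 + 61 + 20 = 303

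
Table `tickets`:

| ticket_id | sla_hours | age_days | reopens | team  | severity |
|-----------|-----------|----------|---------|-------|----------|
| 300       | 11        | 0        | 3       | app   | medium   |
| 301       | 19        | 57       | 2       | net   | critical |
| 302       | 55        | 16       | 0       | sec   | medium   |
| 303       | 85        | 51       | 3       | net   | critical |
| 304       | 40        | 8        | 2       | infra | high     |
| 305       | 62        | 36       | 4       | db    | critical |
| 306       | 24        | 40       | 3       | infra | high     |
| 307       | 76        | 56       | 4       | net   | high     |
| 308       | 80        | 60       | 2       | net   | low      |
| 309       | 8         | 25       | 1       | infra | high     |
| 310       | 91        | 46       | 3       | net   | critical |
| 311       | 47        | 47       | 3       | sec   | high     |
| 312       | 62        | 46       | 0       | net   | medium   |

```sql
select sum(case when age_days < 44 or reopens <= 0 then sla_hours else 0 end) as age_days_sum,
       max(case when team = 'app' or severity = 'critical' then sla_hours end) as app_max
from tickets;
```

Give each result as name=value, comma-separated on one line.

[age_days_sum: age_days < 44 or reopens <= 0]
ticket_id=300: ✓ → 11
ticket_id=301: ✗
ticket_id=302: ✓ → 55
ticket_id=303: ✗
ticket_id=304: ✓ → 40
ticket_id=305: ✓ → 62
ticket_id=306: ✓ → 24
ticket_id=307: ✗
ticket_id=308: ✗
ticket_id=309: ✓ → 8
ticket_id=310: ✗
ticket_id=311: ✗
ticket_id=312: ✓ → 62
age_days_sum = 11 + 55 + 40 + 62 + 24 + 8 + 62 = 262
—
[app_max: team = 'app' or severity = 'critical']
ticket_id=300: ✓ → 11
ticket_id=301: ✓ → 19
ticket_id=302: ✗
ticket_id=303: ✓ → 85
ticket_id=304: ✗
ticket_id=305: ✓ → 62
ticket_id=306: ✗
ticket_id=307: ✗
ticket_id=308: ✗
ticket_id=309: ✗
ticket_id=310: ✓ → 91
ticket_id=311: ✗
ticket_id=312: ✗
app_max = MAX(11, 19, 85, 62, 91) = 91

age_days_sum=262, app_max=91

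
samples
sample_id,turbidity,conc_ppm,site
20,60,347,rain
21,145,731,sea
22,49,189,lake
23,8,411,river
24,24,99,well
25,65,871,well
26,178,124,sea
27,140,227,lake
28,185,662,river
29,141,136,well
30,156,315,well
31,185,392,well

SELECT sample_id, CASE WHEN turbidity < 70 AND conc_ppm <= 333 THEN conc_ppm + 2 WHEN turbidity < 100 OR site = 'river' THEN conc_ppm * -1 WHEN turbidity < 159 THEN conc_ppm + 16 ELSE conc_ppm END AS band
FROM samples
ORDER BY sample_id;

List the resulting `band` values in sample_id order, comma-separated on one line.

sample_id=20: turbidity < 100 OR site = 'river' → -347
sample_id=21: turbidity < 159 → 747
sample_id=22: turbidity < 70 AND conc_ppm <= 333 → 191
sample_id=23: turbidity < 100 OR site = 'river' → -411
sample_id=24: turbidity < 70 AND conc_ppm <= 333 → 101
sample_id=25: turbidity < 100 OR site = 'river' → -871
sample_id=26: ELSE → 124
sample_id=27: turbidity < 159 → 243
sample_id=28: turbidity < 100 OR site = 'river' → -662
sample_id=29: turbidity < 159 → 152
sample_id=30: turbidity < 159 → 331
sample_id=31: ELSE → 392

-347, 747, 191, -411, 101, -871, 124, 243, -662, 152, 331, 392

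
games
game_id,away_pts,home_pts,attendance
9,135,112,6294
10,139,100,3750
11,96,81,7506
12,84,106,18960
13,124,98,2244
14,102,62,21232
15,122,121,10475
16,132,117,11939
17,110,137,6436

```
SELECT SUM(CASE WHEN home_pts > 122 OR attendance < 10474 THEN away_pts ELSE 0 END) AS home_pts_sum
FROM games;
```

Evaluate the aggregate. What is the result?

604

game_id=9: ✓ → 135
game_id=10: ✓ → 139
game_id=11: ✓ → 96
game_id=12: ✗
game_id=13: ✓ → 124
game_id=14: ✗
game_id=15: ✗
game_id=16: ✗
game_id=17: ✓ → 110
home_pts_sum = 135 + 139 + 96 + 124 + 110 = 604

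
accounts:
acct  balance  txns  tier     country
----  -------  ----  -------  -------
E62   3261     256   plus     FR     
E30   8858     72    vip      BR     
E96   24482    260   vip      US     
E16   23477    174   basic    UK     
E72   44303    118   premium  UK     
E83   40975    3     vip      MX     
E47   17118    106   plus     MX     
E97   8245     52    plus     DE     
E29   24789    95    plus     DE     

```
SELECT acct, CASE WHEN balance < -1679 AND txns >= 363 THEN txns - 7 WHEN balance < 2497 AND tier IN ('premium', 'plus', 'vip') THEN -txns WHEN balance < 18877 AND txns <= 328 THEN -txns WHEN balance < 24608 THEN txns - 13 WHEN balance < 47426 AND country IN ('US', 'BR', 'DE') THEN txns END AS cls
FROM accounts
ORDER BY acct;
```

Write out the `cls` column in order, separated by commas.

acct=E16: balance < 24608 → 161
acct=E29: balance < 47426 AND country IN ('US', 'BR', 'DE') → 95
acct=E30: balance < 18877 AND txns <= 328 → -72
acct=E47: balance < 18877 AND txns <= 328 → -106
acct=E62: balance < 18877 AND txns <= 328 → -256
acct=E72: (no match → NULL) → NULL
acct=E83: (no match → NULL) → NULL
acct=E96: balance < 24608 → 247
acct=E97: balance < 18877 AND txns <= 328 → -52

161, 95, -72, -106, -256, NULL, NULL, 247, -52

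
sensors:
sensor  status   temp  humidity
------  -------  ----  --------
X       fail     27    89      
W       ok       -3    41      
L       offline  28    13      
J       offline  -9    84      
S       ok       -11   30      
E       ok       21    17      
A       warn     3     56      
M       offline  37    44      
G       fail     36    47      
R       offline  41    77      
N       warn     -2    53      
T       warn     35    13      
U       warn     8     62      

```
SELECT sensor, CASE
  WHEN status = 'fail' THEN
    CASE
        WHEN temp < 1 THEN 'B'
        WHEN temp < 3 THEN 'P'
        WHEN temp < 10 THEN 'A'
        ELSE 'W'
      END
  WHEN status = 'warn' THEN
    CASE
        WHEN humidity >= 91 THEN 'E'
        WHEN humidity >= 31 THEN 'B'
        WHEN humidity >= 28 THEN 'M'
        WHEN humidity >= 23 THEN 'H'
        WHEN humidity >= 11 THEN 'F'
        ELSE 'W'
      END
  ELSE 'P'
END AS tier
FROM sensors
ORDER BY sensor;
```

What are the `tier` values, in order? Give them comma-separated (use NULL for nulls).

B, P, W, P, P, P, B, P, P, F, B, P, W

sensor=A: status='warn' → inner[humidity >= 31] → B
sensor=E: status='ok' → outer ELSE → P
sensor=G: status='fail' → inner[ELSE] → W
sensor=J: status='offline' → outer ELSE → P
sensor=L: status='offline' → outer ELSE → P
sensor=M: status='offline' → outer ELSE → P
sensor=N: status='warn' → inner[humidity >= 31] → B
sensor=R: status='offline' → outer ELSE → P
sensor=S: status='ok' → outer ELSE → P
sensor=T: status='warn' → inner[humidity >= 11] → F
sensor=U: status='warn' → inner[humidity >= 31] → B
sensor=W: status='ok' → outer ELSE → P
sensor=X: status='fail' → inner[ELSE] → W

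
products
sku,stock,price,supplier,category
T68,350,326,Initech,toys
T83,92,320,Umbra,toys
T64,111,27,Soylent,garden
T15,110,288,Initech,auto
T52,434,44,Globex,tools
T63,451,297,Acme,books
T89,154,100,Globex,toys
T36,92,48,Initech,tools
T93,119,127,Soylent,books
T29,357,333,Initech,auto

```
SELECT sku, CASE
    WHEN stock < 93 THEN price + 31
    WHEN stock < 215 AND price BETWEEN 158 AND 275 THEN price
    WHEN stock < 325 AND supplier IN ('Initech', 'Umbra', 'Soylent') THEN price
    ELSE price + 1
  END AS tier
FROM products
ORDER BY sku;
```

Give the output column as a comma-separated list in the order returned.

sku=T15: stock < 325 AND supplier IN ('Initech', 'Umbra', 'Soylent') → 288
sku=T29: ELSE → 334
sku=T36: stock < 93 → 79
sku=T52: ELSE → 45
sku=T63: ELSE → 298
sku=T64: stock < 325 AND supplier IN ('Initech', 'Umbra', 'Soylent') → 27
sku=T68: ELSE → 327
sku=T83: stock < 93 → 351
sku=T89: ELSE → 101
sku=T93: stock < 325 AND supplier IN ('Initech', 'Umbra', 'Soylent') → 127

288, 334, 79, 45, 298, 27, 327, 351, 101, 127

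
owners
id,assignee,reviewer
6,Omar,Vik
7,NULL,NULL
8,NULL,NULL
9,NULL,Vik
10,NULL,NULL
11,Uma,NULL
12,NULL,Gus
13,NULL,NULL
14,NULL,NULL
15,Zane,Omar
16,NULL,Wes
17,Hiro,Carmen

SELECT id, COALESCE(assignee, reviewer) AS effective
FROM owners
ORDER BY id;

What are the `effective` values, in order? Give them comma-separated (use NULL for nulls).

id=6: assignee=Omar → Omar
id=7: assignee=NULL, reviewer=NULL (all NULL) → NULL
id=8: assignee=NULL, reviewer=NULL (all NULL) → NULL
id=9: assignee=NULL, reviewer=Vik → Vik
id=10: assignee=NULL, reviewer=NULL (all NULL) → NULL
id=11: assignee=Uma → Uma
id=12: assignee=NULL, reviewer=Gus → Gus
id=13: assignee=NULL, reviewer=NULL (all NULL) → NULL
id=14: assignee=NULL, reviewer=NULL (all NULL) → NULL
id=15: assignee=Zane → Zane
id=16: assignee=NULL, reviewer=Wes → Wes
id=17: assignee=Hiro → Hiro

Omar, NULL, NULL, Vik, NULL, Uma, Gus, NULL, NULL, Zane, Wes, Hiro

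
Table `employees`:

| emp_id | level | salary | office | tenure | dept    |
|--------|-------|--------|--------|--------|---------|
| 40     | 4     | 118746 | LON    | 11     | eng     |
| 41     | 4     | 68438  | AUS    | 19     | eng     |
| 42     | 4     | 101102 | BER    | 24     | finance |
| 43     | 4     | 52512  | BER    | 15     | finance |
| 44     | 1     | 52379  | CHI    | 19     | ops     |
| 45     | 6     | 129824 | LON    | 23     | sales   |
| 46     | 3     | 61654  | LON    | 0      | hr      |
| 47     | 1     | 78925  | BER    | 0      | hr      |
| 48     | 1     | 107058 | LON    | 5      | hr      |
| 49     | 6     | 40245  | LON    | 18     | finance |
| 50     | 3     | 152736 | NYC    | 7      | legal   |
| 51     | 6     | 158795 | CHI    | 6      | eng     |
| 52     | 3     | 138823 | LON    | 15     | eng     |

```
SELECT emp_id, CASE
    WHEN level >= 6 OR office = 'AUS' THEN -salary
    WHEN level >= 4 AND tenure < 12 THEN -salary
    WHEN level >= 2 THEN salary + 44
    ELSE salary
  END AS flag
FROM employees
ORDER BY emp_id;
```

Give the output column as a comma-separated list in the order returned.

emp_id=40: level >= 4 AND tenure < 12 → -118746
emp_id=41: level >= 6 OR office = 'AUS' → -68438
emp_id=42: level >= 2 → 101146
emp_id=43: level >= 2 → 52556
emp_id=44: ELSE → 52379
emp_id=45: level >= 6 OR office = 'AUS' → -129824
emp_id=46: level >= 2 → 61698
emp_id=47: ELSE → 78925
emp_id=48: ELSE → 107058
emp_id=49: level >= 6 OR office = 'AUS' → -40245
emp_id=50: level >= 2 → 152780
emp_id=51: level >= 6 OR office = 'AUS' → -158795
emp_id=52: level >= 2 → 138867

-118746, -68438, 101146, 52556, 52379, -129824, 61698, 78925, 107058, -40245, 152780, -158795, 138867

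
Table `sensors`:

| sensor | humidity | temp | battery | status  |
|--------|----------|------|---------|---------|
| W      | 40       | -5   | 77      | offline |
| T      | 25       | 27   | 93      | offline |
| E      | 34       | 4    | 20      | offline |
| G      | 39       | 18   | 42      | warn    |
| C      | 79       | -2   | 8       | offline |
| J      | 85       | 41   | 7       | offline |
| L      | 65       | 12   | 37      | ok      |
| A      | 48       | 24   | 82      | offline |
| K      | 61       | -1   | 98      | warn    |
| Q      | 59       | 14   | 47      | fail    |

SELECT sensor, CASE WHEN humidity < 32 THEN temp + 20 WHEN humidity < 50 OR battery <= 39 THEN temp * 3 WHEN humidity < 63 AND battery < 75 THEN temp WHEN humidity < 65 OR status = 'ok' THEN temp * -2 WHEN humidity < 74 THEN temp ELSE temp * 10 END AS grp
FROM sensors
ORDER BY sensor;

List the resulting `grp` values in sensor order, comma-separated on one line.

sensor=A: humidity < 50 OR battery <= 39 → 72
sensor=C: humidity < 50 OR battery <= 39 → -6
sensor=E: humidity < 50 OR battery <= 39 → 12
sensor=G: humidity < 50 OR battery <= 39 → 54
sensor=J: humidity < 50 OR battery <= 39 → 123
sensor=K: humidity < 65 OR status = 'ok' → 2
sensor=L: humidity < 50 OR battery <= 39 → 36
sensor=Q: humidity < 63 AND battery < 75 → 14
sensor=T: humidity < 32 → 47
sensor=W: humidity < 50 OR battery <= 39 → -15

72, -6, 12, 54, 123, 2, 36, 14, 47, -15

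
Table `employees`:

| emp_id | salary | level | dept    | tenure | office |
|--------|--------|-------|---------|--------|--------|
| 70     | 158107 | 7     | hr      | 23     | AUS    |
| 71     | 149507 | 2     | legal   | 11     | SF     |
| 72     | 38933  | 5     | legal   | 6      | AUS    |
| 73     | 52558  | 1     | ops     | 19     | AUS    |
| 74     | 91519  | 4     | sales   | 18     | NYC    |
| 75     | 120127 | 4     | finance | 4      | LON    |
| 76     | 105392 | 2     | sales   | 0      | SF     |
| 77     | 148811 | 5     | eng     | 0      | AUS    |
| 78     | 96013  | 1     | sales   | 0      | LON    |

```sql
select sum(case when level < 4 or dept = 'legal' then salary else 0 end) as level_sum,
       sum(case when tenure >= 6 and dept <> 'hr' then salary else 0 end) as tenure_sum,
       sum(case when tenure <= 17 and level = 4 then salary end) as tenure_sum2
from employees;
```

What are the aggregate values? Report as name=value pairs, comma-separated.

[level_sum: level < 4 or dept = 'legal']
emp_id=70: ✗
emp_id=71: ✓ → 149507
emp_id=72: ✓ → 38933
emp_id=73: ✓ → 52558
emp_id=74: ✗
emp_id=75: ✗
emp_id=76: ✓ → 105392
emp_id=77: ✗
emp_id=78: ✓ → 96013
level_sum = 149507 + 38933 + 52558 + 105392 + 96013 = 442403
—
[tenure_sum: tenure >= 6 and dept <> 'hr']
emp_id=70: ✗
emp_id=71: ✓ → 149507
emp_id=72: ✓ → 38933
emp_id=73: ✓ → 52558
emp_id=74: ✓ → 91519
emp_id=75: ✗
emp_id=76: ✗
emp_id=77: ✗
emp_id=78: ✗
tenure_sum = 149507 + 38933 + 52558 + 91519 = 332517
—
[tenure_sum2: tenure <= 17 and level = 4]
emp_id=70: ✗
emp_id=71: ✗
emp_id=72: ✗
emp_id=73: ✗
emp_id=74: ✗
emp_id=75: ✓ → 120127
emp_id=76: ✗
emp_id=77: ✗
emp_id=78: ✗
tenure_sum2 = 120127

level_sum=442403, tenure_sum=332517, tenure_sum2=120127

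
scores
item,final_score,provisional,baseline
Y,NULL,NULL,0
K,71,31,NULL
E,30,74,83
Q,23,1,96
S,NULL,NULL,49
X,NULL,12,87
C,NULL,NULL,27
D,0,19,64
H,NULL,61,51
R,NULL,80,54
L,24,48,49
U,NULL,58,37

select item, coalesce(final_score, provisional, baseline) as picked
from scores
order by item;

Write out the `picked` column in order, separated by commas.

item=C: final_score=NULL, provisional=NULL, baseline=27 → 27
item=D: final_score=0 → 0
item=E: final_score=30 → 30
item=H: final_score=NULL, provisional=61 → 61
item=K: final_score=71 → 71
item=L: final_score=24 → 24
item=Q: final_score=23 → 23
item=R: final_score=NULL, provisional=80 → 80
item=S: final_score=NULL, provisional=NULL, baseline=49 → 49
item=U: final_score=NULL, provisional=58 → 58
item=X: final_score=NULL, provisional=12 → 12
item=Y: final_score=NULL, provisional=NULL, baseline=0 → 0

27, 0, 30, 61, 71, 24, 23, 80, 49, 58, 12, 0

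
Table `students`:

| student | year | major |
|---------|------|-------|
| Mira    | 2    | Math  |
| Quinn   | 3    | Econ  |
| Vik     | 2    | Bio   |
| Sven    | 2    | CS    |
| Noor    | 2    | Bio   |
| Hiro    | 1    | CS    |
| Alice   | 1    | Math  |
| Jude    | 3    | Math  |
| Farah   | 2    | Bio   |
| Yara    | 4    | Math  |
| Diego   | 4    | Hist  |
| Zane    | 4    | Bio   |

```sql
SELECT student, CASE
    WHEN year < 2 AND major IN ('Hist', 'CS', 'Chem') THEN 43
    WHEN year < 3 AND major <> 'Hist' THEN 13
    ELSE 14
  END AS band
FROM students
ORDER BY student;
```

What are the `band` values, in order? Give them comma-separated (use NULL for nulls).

student=Alice: year < 3 AND major <> 'Hist' → 13
student=Diego: ELSE → 14
student=Farah: year < 3 AND major <> 'Hist' → 13
student=Hiro: year < 2 AND major IN ('Hist', 'CS', 'Chem') → 43
student=Jude: ELSE → 14
student=Mira: year < 3 AND major <> 'Hist' → 13
student=Noor: year < 3 AND major <> 'Hist' → 13
student=Quinn: ELSE → 14
student=Sven: year < 3 AND major <> 'Hist' → 13
student=Vik: year < 3 AND major <> 'Hist' → 13
student=Yara: ELSE → 14
student=Zane: ELSE → 14

13, 14, 13, 43, 14, 13, 13, 14, 13, 13, 14, 14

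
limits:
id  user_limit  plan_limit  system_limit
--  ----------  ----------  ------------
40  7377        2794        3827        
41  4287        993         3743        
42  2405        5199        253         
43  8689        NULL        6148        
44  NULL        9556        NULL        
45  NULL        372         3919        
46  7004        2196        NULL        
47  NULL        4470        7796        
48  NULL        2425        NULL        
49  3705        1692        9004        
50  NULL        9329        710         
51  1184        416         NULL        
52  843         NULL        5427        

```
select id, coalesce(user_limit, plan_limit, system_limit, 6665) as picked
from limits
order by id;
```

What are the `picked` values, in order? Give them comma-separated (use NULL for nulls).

id=40: user_limit=7377 → 7377
id=41: user_limit=4287 → 4287
id=42: user_limit=2405 → 2405
id=43: user_limit=8689 → 8689
id=44: user_limit=NULL, plan_limit=9556 → 9556
id=45: user_limit=NULL, plan_limit=372 → 372
id=46: user_limit=7004 → 7004
id=47: user_limit=NULL, plan_limit=4470 → 4470
id=48: user_limit=NULL, plan_limit=2425 → 2425
id=49: user_limit=3705 → 3705
id=50: user_limit=NULL, plan_limit=9329 → 9329
id=51: user_limit=1184 → 1184
id=52: user_limit=843 → 843

7377, 4287, 2405, 8689, 9556, 372, 7004, 4470, 2425, 3705, 9329, 1184, 843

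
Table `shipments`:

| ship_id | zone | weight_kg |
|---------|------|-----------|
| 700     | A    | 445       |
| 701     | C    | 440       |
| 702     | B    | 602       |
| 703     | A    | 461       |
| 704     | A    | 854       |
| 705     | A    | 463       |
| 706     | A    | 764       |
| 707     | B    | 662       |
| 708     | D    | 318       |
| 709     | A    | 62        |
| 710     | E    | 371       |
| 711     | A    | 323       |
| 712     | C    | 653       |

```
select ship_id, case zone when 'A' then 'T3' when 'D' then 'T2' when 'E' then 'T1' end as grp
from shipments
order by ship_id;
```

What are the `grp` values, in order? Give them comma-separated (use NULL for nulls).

T3, NULL, NULL, T3, T3, T3, T3, NULL, T2, T3, T1, T3, NULL

ship_id=700: zone='A' → T3
ship_id=701: (no match → NULL) → NULL
ship_id=702: (no match → NULL) → NULL
ship_id=703: zone='A' → T3
ship_id=704: zone='A' → T3
ship_id=705: zone='A' → T3
ship_id=706: zone='A' → T3
ship_id=707: (no match → NULL) → NULL
ship_id=708: zone='D' → T2
ship_id=709: zone='A' → T3
ship_id=710: zone='E' → T1
ship_id=711: zone='A' → T3
ship_id=712: (no match → NULL) → NULL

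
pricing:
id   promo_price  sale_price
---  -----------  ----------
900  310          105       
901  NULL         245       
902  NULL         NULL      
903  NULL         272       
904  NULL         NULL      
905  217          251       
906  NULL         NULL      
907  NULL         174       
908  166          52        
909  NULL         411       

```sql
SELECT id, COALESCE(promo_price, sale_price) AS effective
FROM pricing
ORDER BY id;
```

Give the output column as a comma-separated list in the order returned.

id=900: promo_price=310 → 310
id=901: promo_price=NULL, sale_price=245 → 245
id=902: promo_price=NULL, sale_price=NULL (all NULL) → NULL
id=903: promo_price=NULL, sale_price=272 → 272
id=904: promo_price=NULL, sale_price=NULL (all NULL) → NULL
id=905: promo_price=217 → 217
id=906: promo_price=NULL, sale_price=NULL (all NULL) → NULL
id=907: promo_price=NULL, sale_price=174 → 174
id=908: promo_price=166 → 166
id=909: promo_price=NULL, sale_price=411 → 411

310, 245, NULL, 272, NULL, 217, NULL, 174, 166, 411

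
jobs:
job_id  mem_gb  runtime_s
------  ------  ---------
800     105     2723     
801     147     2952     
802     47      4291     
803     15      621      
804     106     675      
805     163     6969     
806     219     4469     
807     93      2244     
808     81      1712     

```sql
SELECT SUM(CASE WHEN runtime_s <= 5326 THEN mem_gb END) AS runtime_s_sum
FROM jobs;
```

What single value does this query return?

813

job_id=800: ✓ → 105
job_id=801: ✓ → 147
job_id=802: ✓ → 47
job_id=803: ✓ → 15
job_id=804: ✓ → 106
job_id=805: ✗
job_id=806: ✓ → 219
job_id=807: ✓ → 93
job_id=808: ✓ → 81
runtime_s_sum = 105 + 147 + 47 + 15 + 106 + 219 + 93 + 81 = 813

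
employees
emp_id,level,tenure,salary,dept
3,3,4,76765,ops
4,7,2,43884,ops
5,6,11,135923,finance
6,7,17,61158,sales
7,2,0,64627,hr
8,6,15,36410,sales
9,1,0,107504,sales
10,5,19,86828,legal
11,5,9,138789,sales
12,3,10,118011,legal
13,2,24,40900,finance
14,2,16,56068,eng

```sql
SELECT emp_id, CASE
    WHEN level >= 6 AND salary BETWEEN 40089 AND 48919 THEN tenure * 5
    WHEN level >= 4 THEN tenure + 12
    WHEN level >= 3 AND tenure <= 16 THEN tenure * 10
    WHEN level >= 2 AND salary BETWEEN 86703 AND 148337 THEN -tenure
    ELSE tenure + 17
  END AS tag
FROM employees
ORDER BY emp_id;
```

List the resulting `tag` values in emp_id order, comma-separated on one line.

emp_id=3: level >= 3 AND tenure <= 16 → 40
emp_id=4: level >= 6 AND salary BETWEEN 40089 AND 48919 → 10
emp_id=5: level >= 4 → 23
emp_id=6: level >= 4 → 29
emp_id=7: ELSE → 17
emp_id=8: level >= 4 → 27
emp_id=9: ELSE → 17
emp_id=10: level >= 4 → 31
emp_id=11: level >= 4 → 21
emp_id=12: level >= 3 AND tenure <= 16 → 100
emp_id=13: ELSE → 41
emp_id=14: ELSE → 33

40, 10, 23, 29, 17, 27, 17, 31, 21, 100, 41, 33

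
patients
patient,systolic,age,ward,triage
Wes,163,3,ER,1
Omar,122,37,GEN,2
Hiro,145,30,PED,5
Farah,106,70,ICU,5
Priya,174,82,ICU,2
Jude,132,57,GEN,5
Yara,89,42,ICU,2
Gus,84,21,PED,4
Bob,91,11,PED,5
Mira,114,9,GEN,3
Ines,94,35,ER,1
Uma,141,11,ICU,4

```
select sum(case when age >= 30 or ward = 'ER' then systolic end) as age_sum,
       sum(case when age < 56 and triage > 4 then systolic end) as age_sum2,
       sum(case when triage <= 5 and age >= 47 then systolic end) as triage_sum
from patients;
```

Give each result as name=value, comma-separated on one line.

[age_sum: age >= 30 or ward = 'ER']
patient=Wes: ✓ → 163
patient=Omar: ✓ → 122
patient=Hiro: ✓ → 145
patient=Farah: ✓ → 106
patient=Priya: ✓ → 174
patient=Jude: ✓ → 132
patient=Yara: ✓ → 89
patient=Gus: ✗
patient=Bob: ✗
patient=Mira: ✗
patient=Ines: ✓ → 94
patient=Uma: ✗
age_sum = 163 + 122 + 145 + 106 + 174 + 132 + 89 + 94 = 1025
—
[age_sum2: age < 56 and triage > 4]
patient=Wes: ✗
patient=Omar: ✗
patient=Hiro: ✓ → 145
patient=Farah: ✗
patient=Priya: ✗
patient=Jude: ✗
patient=Yara: ✗
patient=Gus: ✗
patient=Bob: ✓ → 91
patient=Mira: ✗
patient=Ines: ✗
patient=Uma: ✗
age_sum2 = 145 + 91 = 236
—
[triage_sum: triage <= 5 and age >= 47]
patient=Wes: ✗
patient=Omar: ✗
patient=Hiro: ✗
patient=Farah: ✓ → 106
patient=Priya: ✓ → 174
patient=Jude: ✓ → 132
patient=Yara: ✗
patient=Gus: ✗
patient=Bob: ✗
patient=Mira: ✗
patient=Ines: ✗
patient=Uma: ✗
triage_sum = 106 + 174 + 132 = 412

age_sum=1025, age_sum2=236, triage_sum=412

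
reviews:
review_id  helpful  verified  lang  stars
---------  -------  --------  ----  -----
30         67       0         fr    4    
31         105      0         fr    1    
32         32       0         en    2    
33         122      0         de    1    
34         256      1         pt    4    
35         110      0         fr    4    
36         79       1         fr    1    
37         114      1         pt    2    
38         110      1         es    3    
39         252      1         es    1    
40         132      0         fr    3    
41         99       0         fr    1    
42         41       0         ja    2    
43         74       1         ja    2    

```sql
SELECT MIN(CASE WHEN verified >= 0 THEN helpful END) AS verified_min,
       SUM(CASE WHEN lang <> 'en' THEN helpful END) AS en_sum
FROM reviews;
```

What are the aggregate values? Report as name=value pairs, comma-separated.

[verified_min: verified >= 0]
review_id=30: ✓ → 67
review_id=31: ✓ → 105
review_id=32: ✓ → 32
review_id=33: ✓ → 122
review_id=34: ✓ → 256
review_id=35: ✓ → 110
review_id=36: ✓ → 79
review_id=37: ✓ → 114
review_id=38: ✓ → 110
review_id=39: ✓ → 252
review_id=40: ✓ → 132
review_id=41: ✓ → 99
review_id=42: ✓ → 41
review_id=43: ✓ → 74
verified_min = MIN(67, 105, 32, 122, 256, 110, 79, 114, 110, 252, 132, 99, 41, 74) = 32
—
[en_sum: lang <> 'en']
review_id=30: ✓ → 67
review_id=31: ✓ → 105
review_id=32: ✗
review_id=33: ✓ → 122
review_id=34: ✓ → 256
review_id=35: ✓ → 110
review_id=36: ✓ → 79
review_id=37: ✓ → 114
review_id=38: ✓ → 110
review_id=39: ✓ → 252
review_id=40: ✓ → 132
review_id=41: ✓ → 99
review_id=42: ✓ → 41
review_id=43: ✓ → 74
en_sum = 67 + 105 + 122 + 256 + 110 + 79 + 114 + 110 + 252 + 132 + 99 + 41 + 74 = 1561

verified_min=32, en_sum=1561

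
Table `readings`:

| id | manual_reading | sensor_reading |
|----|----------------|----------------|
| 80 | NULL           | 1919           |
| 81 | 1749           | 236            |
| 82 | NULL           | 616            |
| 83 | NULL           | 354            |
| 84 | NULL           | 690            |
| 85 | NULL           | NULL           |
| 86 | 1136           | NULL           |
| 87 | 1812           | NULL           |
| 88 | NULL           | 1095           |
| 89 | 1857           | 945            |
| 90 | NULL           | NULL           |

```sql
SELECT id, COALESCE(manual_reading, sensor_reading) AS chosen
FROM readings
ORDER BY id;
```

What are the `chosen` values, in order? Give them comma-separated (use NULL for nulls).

1919, 1749, 616, 354, 690, NULL, 1136, 1812, 1095, 1857, NULL

id=80: manual_reading=NULL, sensor_reading=1919 → 1919
id=81: manual_reading=1749 → 1749
id=82: manual_reading=NULL, sensor_reading=616 → 616
id=83: manual_reading=NULL, sensor_reading=354 → 354
id=84: manual_reading=NULL, sensor_reading=690 → 690
id=85: manual_reading=NULL, sensor_reading=NULL (all NULL) → NULL
id=86: manual_reading=1136 → 1136
id=87: manual_reading=1812 → 1812
id=88: manual_reading=NULL, sensor_reading=1095 → 1095
id=89: manual_reading=1857 → 1857
id=90: manual_reading=NULL, sensor_reading=NULL (all NULL) → NULL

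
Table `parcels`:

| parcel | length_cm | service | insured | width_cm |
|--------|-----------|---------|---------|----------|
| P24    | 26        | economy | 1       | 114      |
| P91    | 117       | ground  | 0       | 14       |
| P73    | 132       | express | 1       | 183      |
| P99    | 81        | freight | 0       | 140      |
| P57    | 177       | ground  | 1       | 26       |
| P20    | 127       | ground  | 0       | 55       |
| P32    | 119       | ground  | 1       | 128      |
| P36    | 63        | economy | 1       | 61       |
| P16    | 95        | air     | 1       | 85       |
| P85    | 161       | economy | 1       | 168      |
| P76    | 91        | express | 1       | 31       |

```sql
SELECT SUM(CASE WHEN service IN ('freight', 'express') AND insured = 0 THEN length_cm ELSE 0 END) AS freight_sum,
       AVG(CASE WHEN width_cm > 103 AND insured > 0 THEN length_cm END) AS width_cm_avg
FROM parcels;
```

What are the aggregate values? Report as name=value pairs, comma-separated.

[freight_sum: service IN ('freight', 'express') AND insured = 0]
parcel=P24: ✗
parcel=P91: ✗
parcel=P73: ✗
parcel=P99: ✓ → 81
parcel=P57: ✗
parcel=P20: ✗
parcel=P32: ✗
parcel=P36: ✗
parcel=P16: ✗
parcel=P85: ✗
parcel=P76: ✗
freight_sum = 81
—
[width_cm_avg: width_cm > 103 AND insured > 0]
parcel=P24: ✓ → 26
parcel=P91: ✗
parcel=P73: ✓ → 132
parcel=P99: ✗
parcel=P57: ✗
parcel=P20: ✗
parcel=P32: ✓ → 119
parcel=P36: ✗
parcel=P16: ✗
parcel=P85: ✓ → 161
parcel=P76: ✗
width_cm_avg = (26 + 132 + 119 + 161) / 4 = 109.5

freight_sum=81, width_cm_avg=109.5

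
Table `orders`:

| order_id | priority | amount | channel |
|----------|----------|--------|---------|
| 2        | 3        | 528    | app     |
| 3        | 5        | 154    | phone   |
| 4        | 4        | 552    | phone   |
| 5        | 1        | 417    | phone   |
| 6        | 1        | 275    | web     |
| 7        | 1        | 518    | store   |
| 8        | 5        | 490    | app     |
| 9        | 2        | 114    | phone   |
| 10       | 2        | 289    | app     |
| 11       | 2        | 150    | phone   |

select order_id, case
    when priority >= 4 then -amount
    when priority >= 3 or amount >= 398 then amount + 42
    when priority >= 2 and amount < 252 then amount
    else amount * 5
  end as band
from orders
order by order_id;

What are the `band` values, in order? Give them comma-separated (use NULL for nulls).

570, -154, -552, 459, 1375, 560, -490, 114, 1445, 150

order_id=2: priority >= 3 or amount >= 398 → 570
order_id=3: priority >= 4 → -154
order_id=4: priority >= 4 → -552
order_id=5: priority >= 3 or amount >= 398 → 459
order_id=6: ELSE → 1375
order_id=7: priority >= 3 or amount >= 398 → 560
order_id=8: priority >= 4 → -490
order_id=9: priority >= 2 and amount < 252 → 114
order_id=10: ELSE → 1445
order_id=11: priority >= 2 and amount < 252 → 150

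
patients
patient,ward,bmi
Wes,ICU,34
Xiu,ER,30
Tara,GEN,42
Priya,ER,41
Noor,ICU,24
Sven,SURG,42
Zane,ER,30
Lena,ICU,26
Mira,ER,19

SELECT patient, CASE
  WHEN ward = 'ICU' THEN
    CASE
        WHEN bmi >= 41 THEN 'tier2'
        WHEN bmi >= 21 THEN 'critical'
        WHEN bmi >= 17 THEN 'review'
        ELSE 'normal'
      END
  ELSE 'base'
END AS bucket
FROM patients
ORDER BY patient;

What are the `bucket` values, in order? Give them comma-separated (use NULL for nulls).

patient=Lena: ward='ICU' → inner[bmi >= 21] → critical
patient=Mira: ward='ER' → outer ELSE → base
patient=Noor: ward='ICU' → inner[bmi >= 21] → critical
patient=Priya: ward='ER' → outer ELSE → base
patient=Sven: ward='SURG' → outer ELSE → base
patient=Tara: ward='GEN' → outer ELSE → base
patient=Wes: ward='ICU' → inner[bmi >= 21] → critical
patient=Xiu: ward='ER' → outer ELSE → base
patient=Zane: ward='ER' → outer ELSE → base

critical, base, critical, base, base, base, critical, base, base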